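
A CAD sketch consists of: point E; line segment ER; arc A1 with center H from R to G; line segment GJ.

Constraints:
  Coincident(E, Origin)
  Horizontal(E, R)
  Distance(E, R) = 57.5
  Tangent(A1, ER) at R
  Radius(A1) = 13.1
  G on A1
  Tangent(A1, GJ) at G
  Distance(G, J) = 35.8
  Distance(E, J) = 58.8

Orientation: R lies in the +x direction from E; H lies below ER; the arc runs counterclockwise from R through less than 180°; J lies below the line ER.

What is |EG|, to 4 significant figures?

45.88

Checks: |HG| = 13.10 ✓; ∠(HG, GJ) = 90.00° ✓; |GJ| = 35.80 ✓; |EJ| = 58.80 ✓.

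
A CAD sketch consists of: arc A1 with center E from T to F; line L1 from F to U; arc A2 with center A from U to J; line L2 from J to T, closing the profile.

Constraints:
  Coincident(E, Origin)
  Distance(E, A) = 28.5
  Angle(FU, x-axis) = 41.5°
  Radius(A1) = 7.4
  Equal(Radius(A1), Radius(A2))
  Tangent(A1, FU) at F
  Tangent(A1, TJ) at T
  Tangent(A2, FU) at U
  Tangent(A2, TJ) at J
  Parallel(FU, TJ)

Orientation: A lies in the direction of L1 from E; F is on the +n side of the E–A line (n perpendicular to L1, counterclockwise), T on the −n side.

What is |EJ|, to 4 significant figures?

29.45

The slot axis is L1's direction at 41.5°, so u = (cos 41.5°, sin 41.5°) = (0.7490, 0.6626) and n = (−sin 41.5°, cos 41.5°) = (-0.6626, 0.7490). E is at the origin and A lies 28.5 along u from E, so A = 28.5·u = (21.35, 18.88). Tangency of A1 to both parallel lines with radius 7.4 puts F and T at E ± 7.4·n: F = (-4.903, 5.542), T = (4.903, -5.542). Equal radii place U and J the same way about A: U = A + 7.4·n = (16.44, 24.43), J = A − 7.4·n = (26.25, 13.34). Then |EJ| = |J − E| = 29.45.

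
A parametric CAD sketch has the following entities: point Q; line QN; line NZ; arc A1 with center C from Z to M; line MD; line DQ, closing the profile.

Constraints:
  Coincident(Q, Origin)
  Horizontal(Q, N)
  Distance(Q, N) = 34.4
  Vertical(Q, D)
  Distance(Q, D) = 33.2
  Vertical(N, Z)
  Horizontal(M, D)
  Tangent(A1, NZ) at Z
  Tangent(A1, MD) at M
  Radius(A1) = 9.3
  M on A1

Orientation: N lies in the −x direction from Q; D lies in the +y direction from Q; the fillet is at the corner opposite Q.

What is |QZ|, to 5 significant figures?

41.888

Q is at the origin; Q and N share the same y with |QN| = 34.4 and N on the −x side, so N = (-34.400, 0.0000). Q and D share the same x with |QD| = 33.2 and D on the +y side, so D = (0.0000, 33.200). The virtual corner opposite Q is at (-34.400, 33.200). The tangent condition forces CZ to be normal to NZ and since A1 is tangent to MD there, CM ⟂ MD, with radius 9.3, so the center C sits 9.3 in from both sides at C = (-25.100, 23.900). That places the tangent points at Z = (-34.400, 23.900) on NZ and M = (-25.100, 33.200) on MD. Then |QZ| = |Z − Q| = 41.888.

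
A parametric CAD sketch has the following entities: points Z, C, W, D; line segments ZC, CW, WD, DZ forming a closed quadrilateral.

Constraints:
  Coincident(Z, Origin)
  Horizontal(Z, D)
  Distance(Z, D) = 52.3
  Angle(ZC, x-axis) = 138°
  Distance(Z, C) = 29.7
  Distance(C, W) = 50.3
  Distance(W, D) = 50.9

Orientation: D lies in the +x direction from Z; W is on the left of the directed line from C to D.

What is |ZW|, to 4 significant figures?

47.79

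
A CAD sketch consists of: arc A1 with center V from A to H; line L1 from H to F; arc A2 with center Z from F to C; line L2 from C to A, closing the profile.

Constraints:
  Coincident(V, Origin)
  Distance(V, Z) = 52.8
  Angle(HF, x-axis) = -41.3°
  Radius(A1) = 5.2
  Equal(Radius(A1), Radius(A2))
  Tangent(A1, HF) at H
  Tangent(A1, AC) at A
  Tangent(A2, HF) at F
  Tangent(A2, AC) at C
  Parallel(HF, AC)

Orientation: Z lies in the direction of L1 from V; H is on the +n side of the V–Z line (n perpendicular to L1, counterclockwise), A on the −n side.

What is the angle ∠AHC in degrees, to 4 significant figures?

78.86°

The slot axis is L1's direction at -41.3°, so u = (cos -41.3°, sin -41.3°) = (0.7513, -0.6600) and n = (−sin -41.3°, cos -41.3°) = (0.6600, 0.7513). V is at the origin and Z lies 52.8 along u from V, so Z = 52.8·u = (39.67, -34.85). Tangency of A1 to both parallel lines with radius 5.2 puts H and A at V ± 5.2·n: H = (3.432, 3.907), A = (-3.432, -3.907). Equal radii place F and C the same way about Z: F = Z + 5.2·n = (43.10, -30.94), C = Z − 5.2·n = (36.23, -38.75). Then cos ∠AHC = HA·HC / (|HA||HC|), giving 78.86°.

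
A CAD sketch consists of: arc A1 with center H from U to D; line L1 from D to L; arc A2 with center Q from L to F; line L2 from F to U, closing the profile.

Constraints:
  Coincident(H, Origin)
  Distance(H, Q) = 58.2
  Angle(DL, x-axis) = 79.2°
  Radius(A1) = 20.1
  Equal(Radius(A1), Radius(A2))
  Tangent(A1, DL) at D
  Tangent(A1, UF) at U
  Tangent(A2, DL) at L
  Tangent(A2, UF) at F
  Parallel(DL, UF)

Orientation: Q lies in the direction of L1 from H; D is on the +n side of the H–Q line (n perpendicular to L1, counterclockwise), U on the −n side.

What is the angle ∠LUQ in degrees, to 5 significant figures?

15.581°

The slot axis is L1's direction at 79.2°, so u = (cos 79.2°, sin 79.2°) = (0.18738, 0.98229) and n = (−sin 79.2°, cos 79.2°) = (-0.98229, 0.18738). H is at the origin and Q lies 58.2 along u from H, so Q = 58.2·u = (10.906, 57.169). Tangency of A1 to both parallel lines with radius 20.1 puts D and U at H ± 20.1·n: D = (-19.744, 3.7664), U = (19.744, -3.7664). Equal radii place L and F the same way about Q: L = Q + 20.1·n = (-8.8384, 60.935), F = Q − 20.1·n = (30.650, 53.403). Then cos ∠LUQ = UL·UQ / (|UL||UQ|), giving 15.581°.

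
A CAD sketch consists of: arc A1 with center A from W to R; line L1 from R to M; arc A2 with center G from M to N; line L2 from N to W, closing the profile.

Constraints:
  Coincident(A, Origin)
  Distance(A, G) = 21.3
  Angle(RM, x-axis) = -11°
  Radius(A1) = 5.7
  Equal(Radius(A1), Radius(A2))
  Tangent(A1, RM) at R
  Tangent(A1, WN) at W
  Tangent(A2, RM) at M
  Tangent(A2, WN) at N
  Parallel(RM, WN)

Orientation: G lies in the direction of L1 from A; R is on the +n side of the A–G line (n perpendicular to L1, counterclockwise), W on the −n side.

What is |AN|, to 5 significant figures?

22.049

The slot axis is L1's direction at -11.0°, so u = (cos -11.0°, sin -11.0°) = (0.98163, -0.19081) and n = (−sin -11.0°, cos -11.0°) = (0.19081, 0.98163). A is at the origin and G lies 21.3 along u from A, so G = 21.3·u = (20.909, -4.0642). Tangency of A1 to both parallel lines with radius 5.7 puts R and W at A ± 5.7·n: R = (1.0876, 5.5953), W = (-1.0876, -5.5953). Equal radii place M and N the same way about G: M = G + 5.7·n = (21.996, 1.5310), N = G − 5.7·n = (19.821, -9.6595). Then |AN| = |N − A| = 22.049.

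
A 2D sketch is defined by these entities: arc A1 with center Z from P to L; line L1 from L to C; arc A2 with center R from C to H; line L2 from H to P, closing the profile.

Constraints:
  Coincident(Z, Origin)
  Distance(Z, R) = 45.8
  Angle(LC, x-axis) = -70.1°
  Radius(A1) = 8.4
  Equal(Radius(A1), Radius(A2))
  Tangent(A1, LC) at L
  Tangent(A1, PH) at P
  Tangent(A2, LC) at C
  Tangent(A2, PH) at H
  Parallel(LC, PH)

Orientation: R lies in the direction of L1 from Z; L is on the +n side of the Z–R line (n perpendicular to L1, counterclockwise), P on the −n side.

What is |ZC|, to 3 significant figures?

46.6

The slot axis is L1's direction at -70.1°, so u = (cos -70.1°, sin -70.1°) = (0.340, -0.940) and n = (−sin -70.1°, cos -70.1°) = (0.940, 0.340). Z is at the origin and R lies 45.8 along u from Z, so R = 45.8·u = (15.6, -43.1). Tangency of A1 to both parallel lines with radius 8.4 puts L and P at Z ± 8.4·n: L = (7.90, 2.86), P = (-7.90, -2.86). Equal radii place C and H the same way about R: C = R + 8.4·n = (23.5, -40.2), H = R − 8.4·n = (7.69, -45.9). Then |ZC| = |C − Z| = 46.6.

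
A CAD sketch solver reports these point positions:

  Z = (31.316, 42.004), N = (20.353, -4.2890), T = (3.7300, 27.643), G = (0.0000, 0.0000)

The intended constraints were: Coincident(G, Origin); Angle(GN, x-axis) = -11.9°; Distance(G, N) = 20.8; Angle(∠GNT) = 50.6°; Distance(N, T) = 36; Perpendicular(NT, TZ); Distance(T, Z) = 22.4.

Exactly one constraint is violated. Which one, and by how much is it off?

Distance(T, Z) = 22.4 — off by 8.70.

G = (0.00, 0.00) ✓; GN at -11.90° ✓; |GN| = 20.80 ✓; ∠GNT = 50.60° ✓; |NT| = 36.00 ✓; ∠(NT, TZ) = 90.00° ✓; |TZ| = 31.10 ✗.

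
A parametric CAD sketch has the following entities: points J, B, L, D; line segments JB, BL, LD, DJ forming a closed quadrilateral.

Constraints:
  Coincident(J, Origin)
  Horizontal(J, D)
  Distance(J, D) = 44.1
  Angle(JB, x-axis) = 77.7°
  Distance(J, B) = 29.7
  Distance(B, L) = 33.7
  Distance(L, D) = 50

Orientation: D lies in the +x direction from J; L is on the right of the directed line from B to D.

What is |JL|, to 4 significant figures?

6.319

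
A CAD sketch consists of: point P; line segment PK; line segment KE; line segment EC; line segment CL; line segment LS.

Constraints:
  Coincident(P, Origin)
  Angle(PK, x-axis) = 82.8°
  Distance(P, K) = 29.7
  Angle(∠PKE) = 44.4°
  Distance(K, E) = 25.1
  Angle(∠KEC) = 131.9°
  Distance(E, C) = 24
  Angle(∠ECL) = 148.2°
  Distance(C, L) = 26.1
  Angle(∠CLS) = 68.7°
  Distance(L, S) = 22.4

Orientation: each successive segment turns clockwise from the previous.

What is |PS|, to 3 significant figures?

18.6

P is at the origin; PK runs at 82.8° with length 29.7, so K = (3.72, 29.5). ∠PKE = 44.4° gives KE at -52.8° from the x-axis; with |KE| = 25.1, E = (18.9, 9.47). ∠KEC = 131.9° gives EC at -101° from the x-axis; with |EC| = 24.0, C = (14.4, -14.1). ∠ECL = 148.2° gives CL at -133° from the x-axis; with |CL| = 26.1, L = (-3.34, -33.3). ∠CLS = 68.7° gives LS at 116° from the x-axis; with |LS| = 22.4, S = (-13.2, -13.1). Then |PS| = |S − P| = 18.6.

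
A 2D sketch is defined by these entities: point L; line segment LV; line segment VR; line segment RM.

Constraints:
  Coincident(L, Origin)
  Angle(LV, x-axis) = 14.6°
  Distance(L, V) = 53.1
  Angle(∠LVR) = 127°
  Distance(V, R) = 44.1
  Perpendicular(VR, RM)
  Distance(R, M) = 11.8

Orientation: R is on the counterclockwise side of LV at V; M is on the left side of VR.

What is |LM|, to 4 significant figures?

81.98

L is at the origin; LV runs at 14.6° with length 53.1, so V = 53.1·(cos 14.6°, sin 14.6°) = (51.39, 13.38). ∠LVR = 127.0°, so VR runs at 14.6° + (180° − 127.0°) = 67.60° from the x-axis; with |VR| = 44.1, R = V + 44.1·(cos 67.60°, sin 67.60°) = (68.19, 54.16). VR ⟂ RM; with |RM| = 11.8 on the left of VR, M = R + 11.8·(-0.9245, 0.3811) = (57.28, 58.65). Then |LM| = |M − L| = 81.98.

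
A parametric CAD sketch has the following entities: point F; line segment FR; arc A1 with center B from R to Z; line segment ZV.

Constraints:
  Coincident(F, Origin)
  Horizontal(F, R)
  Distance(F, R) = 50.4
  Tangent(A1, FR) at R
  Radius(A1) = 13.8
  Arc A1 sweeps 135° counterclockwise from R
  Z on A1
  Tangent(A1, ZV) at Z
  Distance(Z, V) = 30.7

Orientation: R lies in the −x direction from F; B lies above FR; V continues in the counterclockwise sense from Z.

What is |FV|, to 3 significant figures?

77.0

F is at the origin; FR is horizontal with |FR| = 50.4 and R on the −x side, so R = (-50.4, 0.00). Since A1 is tangent to FR there, BR ⟂ FR, so B = R + (0, 13.8) = (-50.4, 13.8). On A1, R sits at bearing -90° from B; a 135° counterclockwise sweep puts Z at bearing 45°, so Z = B + 13.8·(cos 45°, sin 45°) = (-40.6, 23.6). A1 meets ZV tangentially, so BZ is at right angles to ZV, so ZV runs along (−sin 45°, cos 45°); with |ZV| = 30.7, V = (-62.4, 45.3). Then |FV| = |V − F| = 77.0.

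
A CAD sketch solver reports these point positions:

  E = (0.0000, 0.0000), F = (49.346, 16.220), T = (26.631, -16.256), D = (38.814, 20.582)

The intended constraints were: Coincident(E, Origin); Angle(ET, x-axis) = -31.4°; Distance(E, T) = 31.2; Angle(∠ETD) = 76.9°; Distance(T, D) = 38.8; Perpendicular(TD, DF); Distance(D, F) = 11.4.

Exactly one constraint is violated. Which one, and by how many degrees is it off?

Perpendicular(TD, DF) — off by 4.20°.

E = (0.00, 0.00) ✓; ET at -31.40° ✓; |ET| = 31.20 ✓; ∠ETD = 76.90° ✓; |TD| = 38.80 ✓; ∠(TD, DF) = 94.20° ✗; |DF| = 11.40 ✓.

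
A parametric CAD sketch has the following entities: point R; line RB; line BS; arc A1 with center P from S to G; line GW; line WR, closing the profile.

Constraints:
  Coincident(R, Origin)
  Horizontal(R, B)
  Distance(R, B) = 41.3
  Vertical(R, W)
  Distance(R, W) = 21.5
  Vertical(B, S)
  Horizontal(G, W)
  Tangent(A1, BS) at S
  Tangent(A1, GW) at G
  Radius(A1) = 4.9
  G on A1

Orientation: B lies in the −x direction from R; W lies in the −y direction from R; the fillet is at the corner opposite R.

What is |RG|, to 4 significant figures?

42.28

R is at the origin; R and B share the same y with |RB| = 41.3 and B on the −x side, so B = (-41.30, 0.000). RW is vertical with |RW| = 21.5 and W on the −y side, so W = (0.000, -21.50). The virtual corner opposite R is at (-41.30, -21.50). Tangency of A1 to BS means the radius PS is perpendicular to BS and tangency of A1 to GW means the radius PG is perpendicular to GW, with radius 4.9, so the center P sits 4.9 in from both sides at P = (-36.40, -16.60). That places the tangent points at S = (-41.30, -16.60) on BS and G = (-36.40, -21.50) on GW. Then |RG| = |G − R| = 42.28.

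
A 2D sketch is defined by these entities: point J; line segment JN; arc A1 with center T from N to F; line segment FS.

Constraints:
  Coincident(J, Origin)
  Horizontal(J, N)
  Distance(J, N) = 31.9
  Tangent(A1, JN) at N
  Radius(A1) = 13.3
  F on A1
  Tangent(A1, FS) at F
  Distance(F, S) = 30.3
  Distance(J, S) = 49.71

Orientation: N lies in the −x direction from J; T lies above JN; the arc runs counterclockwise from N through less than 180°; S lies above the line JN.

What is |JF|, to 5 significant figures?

23.698

Checks: |TF| = 13.30 ✓; ∠(TF, FS) = 90.00° ✓; |FS| = 30.30 ✓; |JS| = 49.71 ✓.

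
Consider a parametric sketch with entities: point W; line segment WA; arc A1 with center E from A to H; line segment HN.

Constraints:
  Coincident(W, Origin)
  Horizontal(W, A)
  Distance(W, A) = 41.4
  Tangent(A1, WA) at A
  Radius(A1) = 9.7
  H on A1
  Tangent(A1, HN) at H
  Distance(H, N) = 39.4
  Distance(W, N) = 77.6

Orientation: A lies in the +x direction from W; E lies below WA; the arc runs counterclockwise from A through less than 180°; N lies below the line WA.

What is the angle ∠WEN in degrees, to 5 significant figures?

138.07°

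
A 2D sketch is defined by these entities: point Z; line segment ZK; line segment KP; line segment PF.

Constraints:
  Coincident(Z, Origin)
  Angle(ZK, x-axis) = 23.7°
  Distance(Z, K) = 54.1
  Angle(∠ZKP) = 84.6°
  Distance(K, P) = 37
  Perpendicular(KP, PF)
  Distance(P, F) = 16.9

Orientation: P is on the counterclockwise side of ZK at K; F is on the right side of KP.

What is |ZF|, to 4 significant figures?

77.62

Z is at the origin; ZK runs at 23.7° with length 54.1, so K = 54.1·(cos 23.7°, sin 23.7°) = (49.54, 21.75). ∠ZKP = 84.6°, so KP runs at 23.7° + (180° − 84.6°) = 119.1° from the x-axis; with |KP| = 37.0, P = K + 37.0·(cos 119.1°, sin 119.1°) = (31.54, 54.07). The perpendicularity gives PF at right angles to KP; with |PF| = 16.9 on the right of KP, F = P + 16.9·(0.8738, 0.4863) = (46.31, 62.29). Then |ZF| = |F − Z| = 77.62.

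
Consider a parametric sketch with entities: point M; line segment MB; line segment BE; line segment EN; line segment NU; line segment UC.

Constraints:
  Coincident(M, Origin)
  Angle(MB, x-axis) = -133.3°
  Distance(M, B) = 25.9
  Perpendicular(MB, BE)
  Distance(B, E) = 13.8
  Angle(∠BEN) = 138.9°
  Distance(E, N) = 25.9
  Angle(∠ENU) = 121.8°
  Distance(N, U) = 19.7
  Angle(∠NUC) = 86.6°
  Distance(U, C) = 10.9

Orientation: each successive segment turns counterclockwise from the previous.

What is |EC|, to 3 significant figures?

34.5

∠ENU = 121.8° gives NU at 56.0° from the x-axis; with |NU| = 19.7, U = (29.2, -13.0). ∠NUC = 86.6° gives UC at 149° from the x-axis; with |UC| = 10.9, C = (19.8, -7.43). Then |EC| = |C − E| = 34.5.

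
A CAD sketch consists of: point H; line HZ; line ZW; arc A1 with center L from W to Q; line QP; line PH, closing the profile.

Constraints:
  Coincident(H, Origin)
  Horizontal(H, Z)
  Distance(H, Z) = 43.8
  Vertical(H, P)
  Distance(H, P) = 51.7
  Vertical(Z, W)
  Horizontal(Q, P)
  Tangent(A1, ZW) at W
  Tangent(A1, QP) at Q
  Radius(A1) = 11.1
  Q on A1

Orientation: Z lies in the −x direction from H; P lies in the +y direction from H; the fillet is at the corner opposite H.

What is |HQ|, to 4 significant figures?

61.17

H is at the origin; HZ is horizontal with |HZ| = 43.8 and Z on the −x side, so Z = (-43.80, 0.000). HP is vertical with |HP| = 51.7 and P on the +y side, so P = (0.000, 51.70). The virtual corner opposite H is at (-43.80, 51.70). The tangent condition forces LW to be normal to ZW and A1 meets QP tangentially, so LQ is at right angles to QP, with radius 11.1, so the center L sits 11.1 in from both sides at L = (-32.70, 40.60). That places the tangent points at W = (-43.80, 40.60) on ZW and Q = (-32.70, 51.70) on QP. Then |HQ| = |Q − H| = 61.17.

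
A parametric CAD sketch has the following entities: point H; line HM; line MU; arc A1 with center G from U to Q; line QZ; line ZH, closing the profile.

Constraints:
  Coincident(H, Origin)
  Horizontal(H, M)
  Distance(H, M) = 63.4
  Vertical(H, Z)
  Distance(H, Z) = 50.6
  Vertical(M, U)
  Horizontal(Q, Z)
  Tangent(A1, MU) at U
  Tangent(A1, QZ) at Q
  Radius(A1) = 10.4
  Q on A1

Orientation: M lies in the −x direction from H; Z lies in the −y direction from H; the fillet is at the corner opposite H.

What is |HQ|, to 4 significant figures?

73.28

H is at the origin; H and M share the same y with |HM| = 63.4 and M on the −x side, so M = (-63.40, 0.000). H and Z share the same x with |HZ| = 50.6 and Z on the −y side, so Z = (0.000, -50.60). The virtual corner opposite H is at (-63.40, -50.60). A1 meets MU tangentially, so GU is at right angles to MU and tangency of A1 to QZ means the radius GQ is perpendicular to QZ, with radius 10.4, so the center G sits 10.4 in from both sides at G = (-53.00, -40.20). That places the tangent points at U = (-63.40, -40.20) on MU and Q = (-53.00, -50.60) on QZ. Then |HQ| = |Q − H| = 73.28.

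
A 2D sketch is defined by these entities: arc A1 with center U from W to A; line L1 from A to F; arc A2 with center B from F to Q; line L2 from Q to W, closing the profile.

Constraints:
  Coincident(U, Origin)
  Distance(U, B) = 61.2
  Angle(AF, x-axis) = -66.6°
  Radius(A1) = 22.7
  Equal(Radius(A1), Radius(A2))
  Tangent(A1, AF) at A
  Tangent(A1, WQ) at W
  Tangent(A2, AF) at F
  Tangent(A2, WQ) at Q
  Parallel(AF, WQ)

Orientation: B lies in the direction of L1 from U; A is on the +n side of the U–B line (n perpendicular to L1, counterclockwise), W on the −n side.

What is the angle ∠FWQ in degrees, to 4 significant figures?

36.57°

Tangency of A1 to both parallel lines with radius 22.7 puts A and W at U ± 22.7·n: A = (20.83, 9.015), W = (-20.83, -9.015). Equal radii place F and Q the same way about B: F = B + 22.7·n = (45.14, -47.15), Q = B − 22.7·n = (3.472, -65.18). Then cos ∠FWQ = WF·WQ / (|WF||WQ|), giving 36.57°.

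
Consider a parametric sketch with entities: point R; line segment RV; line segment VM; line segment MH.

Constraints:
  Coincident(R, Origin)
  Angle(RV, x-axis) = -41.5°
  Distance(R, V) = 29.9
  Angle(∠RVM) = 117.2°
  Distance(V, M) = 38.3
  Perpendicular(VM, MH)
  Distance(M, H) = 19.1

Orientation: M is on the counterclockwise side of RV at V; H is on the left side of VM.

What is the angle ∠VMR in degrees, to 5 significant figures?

27.101°

R is at the origin; RV runs at -41.5° with length 29.9, so V = 29.9·(cos -41.5°, sin -41.5°) = (22.394, -19.812). ∠RVM = 117.2°, so VM runs at -41.5° + (180° − 117.2°) = 21.300° from the x-axis; with |VM| = 38.3, M = V + 38.3·(cos 21.300°, sin 21.300°) = (58.078, -5.8998). Then cos ∠VMR = MV·MR / (|MV||MR|), giving 27.101°.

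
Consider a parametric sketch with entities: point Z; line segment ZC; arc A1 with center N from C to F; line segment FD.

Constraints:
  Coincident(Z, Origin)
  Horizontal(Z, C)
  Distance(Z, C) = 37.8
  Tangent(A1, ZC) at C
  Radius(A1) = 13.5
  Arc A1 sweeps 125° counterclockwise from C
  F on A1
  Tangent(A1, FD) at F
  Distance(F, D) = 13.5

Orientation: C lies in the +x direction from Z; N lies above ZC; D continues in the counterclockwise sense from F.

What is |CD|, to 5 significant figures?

32.472

Z is at the origin; ZC is horizontal with |ZC| = 37.8 and C on the +x side, so C = (37.800, 0.0000). A1 meets ZC tangentially, so NC is at right angles to ZC, so N = C + (0, 13.5) = (37.800, 13.500). On A1, C sits at bearing -90° from N; a 125° counterclockwise sweep puts F at bearing 35°, so F = N + 13.5·(cos 35°, sin 35°) = (48.859, 21.243). Tangency of A1 to FD means the radius NF is perpendicular to FD, so FD runs along (−sin 35°, cos 35°); with |FD| = 13.5, D = (41.115, 32.302). Then |CD| = |D − C| = 32.472.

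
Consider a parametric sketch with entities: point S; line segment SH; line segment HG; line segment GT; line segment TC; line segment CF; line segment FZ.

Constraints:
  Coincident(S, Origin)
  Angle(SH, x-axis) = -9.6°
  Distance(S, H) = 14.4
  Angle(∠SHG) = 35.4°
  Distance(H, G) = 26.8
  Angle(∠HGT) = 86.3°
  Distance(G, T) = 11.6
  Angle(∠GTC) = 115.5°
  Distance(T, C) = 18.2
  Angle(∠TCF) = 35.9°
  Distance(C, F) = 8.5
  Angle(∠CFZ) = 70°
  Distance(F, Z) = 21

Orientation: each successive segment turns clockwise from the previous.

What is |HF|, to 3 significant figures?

17.7

S is at the origin; SH runs at -9.6° with length 14.4, so H = (14.2, -2.40). ∠SHG = 35.4° gives HG at -154° from the x-axis; with |HG| = 26.8, G = (-9.93, -14.1). ∠HGT = 86.3° gives GT at 112° from the x-axis; with |GT| = 11.6, T = (-14.3, -3.32). ∠GTC = 115.5° gives TC at 47.6° from the x-axis; with |TC| = 18.2, C = (-2.02, 10.1). ∠TCF = 35.9° gives CF at -96.5° from the x-axis; with |CF| = 8.5, F = (-2.98, 1.68). Then |HF| = |F − H| = 17.7.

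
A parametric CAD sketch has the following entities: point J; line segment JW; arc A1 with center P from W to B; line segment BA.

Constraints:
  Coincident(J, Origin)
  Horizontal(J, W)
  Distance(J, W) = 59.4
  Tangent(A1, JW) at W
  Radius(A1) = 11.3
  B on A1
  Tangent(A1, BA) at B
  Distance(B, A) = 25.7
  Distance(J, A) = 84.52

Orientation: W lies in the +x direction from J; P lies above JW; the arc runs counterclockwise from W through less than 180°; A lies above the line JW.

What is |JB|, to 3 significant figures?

70.6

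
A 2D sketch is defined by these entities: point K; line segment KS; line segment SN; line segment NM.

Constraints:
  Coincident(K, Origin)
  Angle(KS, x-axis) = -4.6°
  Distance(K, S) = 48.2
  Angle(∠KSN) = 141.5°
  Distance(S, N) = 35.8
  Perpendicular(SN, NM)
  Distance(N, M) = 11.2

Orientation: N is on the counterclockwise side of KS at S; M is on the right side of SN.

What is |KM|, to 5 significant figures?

84.281

K is at the origin; KS runs at -4.6° with length 48.2, so S = 48.2·(cos -4.6°, sin -4.6°) = (48.045, -3.8656). ∠KSN = 141.5°, so SN runs at -4.6° + (180° − 141.5°) = 33.900° from the x-axis; with |SN| = 35.8, N = S + 35.8·(cos 33.900°, sin 33.900°) = (77.759, 16.102). The perpendicularity gives NM at right angles to SN; with |NM| = 11.2 on the right of SN, M = N + 11.2·(0.55775, -0.83001) = (84.006, 6.8055). Then |KM| = |M − K| = 84.281.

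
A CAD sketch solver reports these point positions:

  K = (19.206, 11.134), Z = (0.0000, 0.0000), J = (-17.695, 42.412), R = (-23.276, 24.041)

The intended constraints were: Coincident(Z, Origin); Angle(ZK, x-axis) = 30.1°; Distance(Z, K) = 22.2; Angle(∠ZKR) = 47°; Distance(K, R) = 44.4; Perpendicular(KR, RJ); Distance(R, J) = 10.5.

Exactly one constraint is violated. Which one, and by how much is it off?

Distance(R, J) = 10.5 — off by 8.70.

Z = (0.00, 0.00) ✓; ZK at 30.10° ✓; |ZK| = 22.20 ✓; ∠ZKR = 47.00° ✓; |KR| = 44.40 ✓; ∠(KR, RJ) = 90.00° ✓; |RJ| = 19.20 ✗.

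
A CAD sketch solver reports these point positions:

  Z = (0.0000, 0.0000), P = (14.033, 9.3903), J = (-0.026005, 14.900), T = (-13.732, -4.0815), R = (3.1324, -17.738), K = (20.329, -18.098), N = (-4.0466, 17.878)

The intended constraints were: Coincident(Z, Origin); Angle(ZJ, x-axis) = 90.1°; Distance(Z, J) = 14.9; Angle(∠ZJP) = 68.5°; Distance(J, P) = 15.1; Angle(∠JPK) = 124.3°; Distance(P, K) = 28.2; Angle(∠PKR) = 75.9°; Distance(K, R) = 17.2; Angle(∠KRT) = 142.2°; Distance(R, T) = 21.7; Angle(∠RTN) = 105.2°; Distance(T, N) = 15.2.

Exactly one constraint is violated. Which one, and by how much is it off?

Distance(T, N) = 15.2 — off by 8.80.

Z = (0.00, 0.00) ✓; ZJ at 90.10° ✓; |ZJ| = 14.90 ✓; ∠ZJP = 68.50° ✓; |JP| = 15.10 ✓; ∠JPK = 124.3° ✓; |PK| = 28.20 ✓; ∠PKR = 75.90° ✓; |KR| = 17.20 ✓; ∠KRT = 142.2° ✓; |RT| = 21.70 ✓; ∠RTN = 105.2° ✓; |TN| = 24.00 ✗.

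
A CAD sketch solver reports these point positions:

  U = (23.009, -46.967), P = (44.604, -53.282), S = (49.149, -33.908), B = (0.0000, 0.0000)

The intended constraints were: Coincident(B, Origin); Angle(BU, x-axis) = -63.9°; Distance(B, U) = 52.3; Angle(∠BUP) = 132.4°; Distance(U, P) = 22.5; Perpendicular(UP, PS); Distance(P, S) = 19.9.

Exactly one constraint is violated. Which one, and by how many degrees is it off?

Perpendicular(UP, PS) — off by 3.10°.

B = (0.00, 0.00) ✓; BU at -63.90° ✓; |BU| = 52.30 ✓; ∠BUP = 132.4° ✓; |UP| = 22.50 ✓; ∠(UP, PS) = 93.10° ✗; |PS| = 19.90 ✓.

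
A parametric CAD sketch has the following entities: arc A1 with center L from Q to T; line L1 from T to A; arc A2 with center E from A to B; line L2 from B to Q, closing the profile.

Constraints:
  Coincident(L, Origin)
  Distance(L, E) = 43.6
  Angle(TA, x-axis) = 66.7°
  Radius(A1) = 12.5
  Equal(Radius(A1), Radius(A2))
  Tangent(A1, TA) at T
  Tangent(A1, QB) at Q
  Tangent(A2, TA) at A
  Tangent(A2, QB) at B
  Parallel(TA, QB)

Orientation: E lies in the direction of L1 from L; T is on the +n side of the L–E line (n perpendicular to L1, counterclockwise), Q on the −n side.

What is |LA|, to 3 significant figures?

45.4

The slot axis is L1's direction at 66.7°, so u = (cos 66.7°, sin 66.7°) = (0.396, 0.918) and n = (−sin 66.7°, cos 66.7°) = (-0.918, 0.396). L is at the origin and E lies 43.6 along u from L, so E = 43.6·u = (17.2, 40.0). Tangency of A1 to both parallel lines with radius 12.5 puts T and Q at L ± 12.5·n: T = (-11.5, 4.94), Q = (11.5, -4.94). Equal radii place A and B the same way about E: A = E + 12.5·n = (5.77, 45.0), B = E − 12.5·n = (28.7, 35.1). Then |LA| = |A − L| = 45.4.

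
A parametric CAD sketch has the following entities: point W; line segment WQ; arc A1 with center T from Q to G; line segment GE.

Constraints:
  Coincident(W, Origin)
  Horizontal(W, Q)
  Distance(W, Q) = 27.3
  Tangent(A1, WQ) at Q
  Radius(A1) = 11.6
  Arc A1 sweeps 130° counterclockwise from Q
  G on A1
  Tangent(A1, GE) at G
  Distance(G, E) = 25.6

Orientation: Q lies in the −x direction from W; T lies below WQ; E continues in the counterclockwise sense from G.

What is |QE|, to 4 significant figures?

39.40

W is at the origin; W and Q share the same y with |WQ| = 27.3 and Q on the −x side, so Q = (-27.30, 0.000). A1 meets WQ tangentially, so TQ is at right angles to WQ, so T = Q + (0, -11.6) = (-27.30, -11.60). On A1, Q sits at bearing 90° from T; a 130° counterclockwise sweep puts G at bearing 220°, so G = T + 11.6·(cos 220°, sin 220°) = (-36.19, -19.06). The tangent condition forces TG to be normal to GE, so GE runs along (−sin 220°, cos 220°); with |GE| = 25.6, E = (-19.73, -38.67). Then |QE| = |E − Q| = 39.40.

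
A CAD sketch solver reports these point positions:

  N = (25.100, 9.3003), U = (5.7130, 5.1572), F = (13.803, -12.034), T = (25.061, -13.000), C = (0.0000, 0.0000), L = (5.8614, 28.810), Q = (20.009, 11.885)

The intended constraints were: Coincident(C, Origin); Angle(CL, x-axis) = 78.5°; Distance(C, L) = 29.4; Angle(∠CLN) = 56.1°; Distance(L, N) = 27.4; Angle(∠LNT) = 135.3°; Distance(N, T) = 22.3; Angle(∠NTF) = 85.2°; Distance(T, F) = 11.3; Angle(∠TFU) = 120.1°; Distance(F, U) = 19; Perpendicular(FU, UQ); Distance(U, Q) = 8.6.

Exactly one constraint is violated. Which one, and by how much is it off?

Distance(U, Q) = 8.6 — off by 7.20.

C = (0.00, 0.00) ✓; CL at 78.50° ✓; |CL| = 29.40 ✓; ∠CLN = 56.10° ✓; |LN| = 27.40 ✓; ∠LNT = 135.3° ✓; |NT| = 22.30 ✓; ∠NTF = 85.20° ✓; |TF| = 11.30 ✓; ∠TFU = 120.1° ✓; |FU| = 19.00 ✓; ∠(FU, UQ) = 90.00° ✓; |UQ| = 15.80 ✗.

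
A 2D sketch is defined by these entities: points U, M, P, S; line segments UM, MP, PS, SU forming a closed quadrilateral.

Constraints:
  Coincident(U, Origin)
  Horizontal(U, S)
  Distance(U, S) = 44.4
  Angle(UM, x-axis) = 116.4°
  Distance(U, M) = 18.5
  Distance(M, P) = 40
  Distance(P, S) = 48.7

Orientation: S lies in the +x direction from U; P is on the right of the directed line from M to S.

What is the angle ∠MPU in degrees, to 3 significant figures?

10.6°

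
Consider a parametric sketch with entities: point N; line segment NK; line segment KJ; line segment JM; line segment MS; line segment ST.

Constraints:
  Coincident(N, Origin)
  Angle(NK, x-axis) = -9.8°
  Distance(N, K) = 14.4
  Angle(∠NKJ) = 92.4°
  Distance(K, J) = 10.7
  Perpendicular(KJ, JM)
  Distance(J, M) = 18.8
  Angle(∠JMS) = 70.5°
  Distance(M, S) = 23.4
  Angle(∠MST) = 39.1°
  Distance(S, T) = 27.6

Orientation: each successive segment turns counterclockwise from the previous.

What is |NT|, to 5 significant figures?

19.815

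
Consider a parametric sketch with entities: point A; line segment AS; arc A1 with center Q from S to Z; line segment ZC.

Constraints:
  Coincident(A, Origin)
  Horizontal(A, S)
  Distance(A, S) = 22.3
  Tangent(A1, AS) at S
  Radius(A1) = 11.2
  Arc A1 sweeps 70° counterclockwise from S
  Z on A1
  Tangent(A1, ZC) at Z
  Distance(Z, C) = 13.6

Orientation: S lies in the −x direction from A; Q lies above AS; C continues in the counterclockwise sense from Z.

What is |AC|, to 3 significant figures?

21.4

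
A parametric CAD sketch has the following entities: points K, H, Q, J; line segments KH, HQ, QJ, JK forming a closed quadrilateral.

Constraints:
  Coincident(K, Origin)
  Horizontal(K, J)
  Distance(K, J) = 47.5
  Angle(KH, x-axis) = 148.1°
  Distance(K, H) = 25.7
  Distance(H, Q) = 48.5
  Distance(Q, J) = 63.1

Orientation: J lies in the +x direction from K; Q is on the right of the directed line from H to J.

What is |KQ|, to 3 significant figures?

33.1

K is at the origin; K and J share the same y with |KJ| = 47.5 and J in +x, so J = (47.5, 0). KH runs at 148.1° with |KH| = 25.7, so H = (-21.8, 13.6). Q is determined by |HQ| = 48.5 and |QJ| = 63.1 together: it lies at the intersection of circle(H, 48.5) and circle(J, 63.1). With |HJ| = 70.6, the foot of the radical line on HJ is 23.8 from H and the perpendicular offset is √(48.5² − 23.8²) = 42.3. Taking the right-of-HJ solution: Q = (-6.60, -32.5).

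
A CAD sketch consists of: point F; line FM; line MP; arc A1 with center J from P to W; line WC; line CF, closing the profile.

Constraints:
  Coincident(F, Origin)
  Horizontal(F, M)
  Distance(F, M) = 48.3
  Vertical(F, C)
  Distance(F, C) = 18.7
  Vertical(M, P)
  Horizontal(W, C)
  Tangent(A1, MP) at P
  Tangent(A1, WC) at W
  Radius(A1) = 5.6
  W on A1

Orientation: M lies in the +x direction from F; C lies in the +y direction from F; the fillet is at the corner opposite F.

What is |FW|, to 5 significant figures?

46.615

F is at the origin; F and M share the same y with |FM| = 48.3 and M on the +x side, so M = (48.300, 0.0000). F and C share the same x with |FC| = 18.7 and C on the +y side, so C = (0.0000, 18.700). The virtual corner opposite F is at (48.300, 18.700). The tangent condition forces JP to be normal to MP and tangency of A1 to WC means the radius JW is perpendicular to WC, with radius 5.6, so the center J sits 5.6 in from both sides at J = (42.700, 13.100). That places the tangent points at P = (48.300, 13.100) on MP and W = (42.700, 18.700) on WC. Then |FW| = |W − F| = 46.615.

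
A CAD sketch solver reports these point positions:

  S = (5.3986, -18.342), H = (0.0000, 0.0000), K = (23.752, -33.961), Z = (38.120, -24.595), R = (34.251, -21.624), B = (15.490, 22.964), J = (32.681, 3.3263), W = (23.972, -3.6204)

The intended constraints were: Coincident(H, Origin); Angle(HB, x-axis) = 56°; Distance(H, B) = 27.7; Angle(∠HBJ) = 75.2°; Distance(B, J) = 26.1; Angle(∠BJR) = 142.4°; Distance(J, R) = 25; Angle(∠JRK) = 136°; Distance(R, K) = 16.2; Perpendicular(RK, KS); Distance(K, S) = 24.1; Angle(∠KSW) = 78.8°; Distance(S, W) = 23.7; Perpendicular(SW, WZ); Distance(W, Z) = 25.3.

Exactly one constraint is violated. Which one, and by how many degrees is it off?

Perpendicular(SW, WZ) — off by 4.40°.

H = (0.00, 0.00) ✓; HB at 56.00° ✓; |HB| = 27.70 ✓; ∠HBJ = 75.20° ✓; |BJ| = 26.10 ✓; ∠BJR = 142.4° ✓; |JR| = 25.00 ✓; ∠JRK = 136.0° ✓; |RK| = 16.20 ✓; ∠(RK, KS) = 90.00° ✓; |KS| = 24.10 ✓; ∠KSW = 78.80° ✓; |SW| = 23.70 ✓; ∠(SW, WZ) = 94.40° ✗; |WZ| = 25.30 ✓.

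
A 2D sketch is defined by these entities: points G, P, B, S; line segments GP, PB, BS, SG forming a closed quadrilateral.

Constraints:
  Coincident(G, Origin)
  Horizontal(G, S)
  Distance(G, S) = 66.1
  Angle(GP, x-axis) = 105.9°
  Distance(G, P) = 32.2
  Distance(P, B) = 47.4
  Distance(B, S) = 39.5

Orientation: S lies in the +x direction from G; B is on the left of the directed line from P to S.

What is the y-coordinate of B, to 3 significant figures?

28.3

Checks: |PB| = 47.40 ✓; |BS| = 39.50 ✓.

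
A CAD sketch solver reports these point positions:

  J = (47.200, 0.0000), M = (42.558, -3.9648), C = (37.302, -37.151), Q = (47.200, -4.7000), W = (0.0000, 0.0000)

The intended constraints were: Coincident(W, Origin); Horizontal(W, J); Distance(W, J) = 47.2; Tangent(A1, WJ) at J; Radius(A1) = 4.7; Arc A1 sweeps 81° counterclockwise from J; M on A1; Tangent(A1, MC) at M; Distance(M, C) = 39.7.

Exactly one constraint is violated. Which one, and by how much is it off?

Distance(M, C) = 39.7 — off by 6.10.

W = (0.00, 0.00) ✓; W.y = 0.00, J.y = 0.00 ✓; |WJ| = 47.20 ✓; ∠(QJ, JW) = 90.00° ✓; |QJ| = 4.700 ✓; bearing(Q→M) − bearing(Q→J) = 81.00° ✓; |QM| = 4.700 ✓; ∠(QM, MC) = 90.00° ✓; |MC| = 33.60 ✗.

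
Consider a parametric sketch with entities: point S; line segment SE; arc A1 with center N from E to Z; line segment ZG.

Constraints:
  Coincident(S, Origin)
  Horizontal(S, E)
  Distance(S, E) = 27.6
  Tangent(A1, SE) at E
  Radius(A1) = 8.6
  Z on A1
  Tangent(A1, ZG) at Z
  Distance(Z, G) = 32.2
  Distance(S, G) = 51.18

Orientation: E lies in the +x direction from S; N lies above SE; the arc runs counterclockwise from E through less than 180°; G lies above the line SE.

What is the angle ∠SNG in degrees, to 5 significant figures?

110.44°

S is at the origin; SE is horizontal with |SE| = 27.6 and E on the +x side, so E = (27.600, 0.0000). A1 meets SE tangentially, so NE is at right angles to SE, so N = E + (0, 8.6) = (27.600, 8.6000). Since NZ ⟂ ZG (tangency), |NG| = √(8.6² + 32.2²) = 33.329 regardless of where Z sits on A1. So G lies on both circle(S, 51.18) and circle(N, 33.329); the above-SE intersection is G = (29.420, 41.879). Z is the foot of the tangent from G: Z = (36.018, 10.362).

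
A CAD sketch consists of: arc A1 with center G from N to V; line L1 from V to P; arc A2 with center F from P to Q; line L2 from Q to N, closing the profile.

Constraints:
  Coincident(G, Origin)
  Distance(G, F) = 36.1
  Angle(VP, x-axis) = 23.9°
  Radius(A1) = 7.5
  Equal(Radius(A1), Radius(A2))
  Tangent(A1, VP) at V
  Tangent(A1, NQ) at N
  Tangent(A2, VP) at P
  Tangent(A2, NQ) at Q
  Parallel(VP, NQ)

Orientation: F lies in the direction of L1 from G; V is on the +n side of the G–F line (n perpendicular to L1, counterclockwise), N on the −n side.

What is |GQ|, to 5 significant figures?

36.871

The slot axis is L1's direction at 23.9°, so u = (cos 23.9°, sin 23.9°) = (0.91425, 0.40514) and n = (−sin 23.9°, cos 23.9°) = (-0.40514, 0.91425). G is at the origin and F lies 36.1 along u from G, so F = 36.1·u = (33.005, 14.626). Tangency of A1 to both parallel lines with radius 7.5 puts V and N at G ± 7.5·n: V = (-3.0386, 6.8569), N = (3.0386, -6.8569). Equal radii place P and Q the same way about F: P = F + 7.5·n = (29.966, 21.483), Q = F − 7.5·n = (36.043, 7.7687). Then |GQ| = |Q − G| = 36.871.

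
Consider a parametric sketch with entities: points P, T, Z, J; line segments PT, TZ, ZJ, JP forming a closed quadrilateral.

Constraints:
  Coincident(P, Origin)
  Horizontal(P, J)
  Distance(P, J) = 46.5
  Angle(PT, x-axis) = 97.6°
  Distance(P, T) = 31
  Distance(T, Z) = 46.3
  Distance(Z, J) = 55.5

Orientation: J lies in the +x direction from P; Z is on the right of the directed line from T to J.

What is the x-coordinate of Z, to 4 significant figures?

-6.793

Checks: |TZ| = 46.30 ✓; |ZJ| = 55.50 ✓.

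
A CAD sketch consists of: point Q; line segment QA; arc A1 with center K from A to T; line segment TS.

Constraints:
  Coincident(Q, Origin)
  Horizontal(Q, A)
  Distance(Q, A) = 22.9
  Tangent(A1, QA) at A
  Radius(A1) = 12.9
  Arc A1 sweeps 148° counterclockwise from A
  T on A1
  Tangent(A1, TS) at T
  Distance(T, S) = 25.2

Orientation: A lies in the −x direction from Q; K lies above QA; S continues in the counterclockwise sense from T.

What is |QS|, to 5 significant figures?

52.771

On A1, A sits at bearing -90° from K; a 148° counterclockwise sweep puts T at bearing 58°, so T = K + 12.9·(cos 58°, sin 58°) = (-16.064, 23.840). Tangency of A1 to TS means the radius KT is perpendicular to TS, so TS runs along (−sin 58°, cos 58°); with |TS| = 25.2, S = (-37.435, 37.194). Then |QS| = |S − Q| = 52.771.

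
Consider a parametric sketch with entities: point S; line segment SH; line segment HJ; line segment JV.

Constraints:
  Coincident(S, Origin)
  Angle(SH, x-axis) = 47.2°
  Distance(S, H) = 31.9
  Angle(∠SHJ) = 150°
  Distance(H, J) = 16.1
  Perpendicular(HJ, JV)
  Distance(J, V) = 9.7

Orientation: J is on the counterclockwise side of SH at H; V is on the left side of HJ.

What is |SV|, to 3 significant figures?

44.2

∠SHJ = 150.0°, so HJ runs at 47.2° + (180° − 150.0°) = 77.2° from the x-axis; with |HJ| = 16.1, J = H + 16.1·(cos 77.2°, sin 77.2°) = (25.2, 39.1). The perpendicularity gives JV at right angles to HJ; with |JV| = 9.7 on the left of HJ, V = J + 9.7·(-0.975, 0.222) = (15.8, 41.3). Then |SV| = |V − S| = 44.2.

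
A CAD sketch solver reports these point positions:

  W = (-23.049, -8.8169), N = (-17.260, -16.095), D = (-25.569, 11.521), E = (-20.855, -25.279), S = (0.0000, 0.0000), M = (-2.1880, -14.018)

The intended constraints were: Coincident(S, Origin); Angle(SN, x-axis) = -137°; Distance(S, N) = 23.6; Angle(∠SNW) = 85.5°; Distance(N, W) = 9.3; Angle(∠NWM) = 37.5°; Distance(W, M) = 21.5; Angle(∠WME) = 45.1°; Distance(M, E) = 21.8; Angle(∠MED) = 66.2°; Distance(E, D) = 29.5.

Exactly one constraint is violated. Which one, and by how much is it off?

Distance(E, D) = 29.5 — off by 7.60.

S = (0.00, 0.00) ✓; SN at -137.0° ✓; |SN| = 23.60 ✓; ∠SNW = 85.50° ✓; |NW| = 9.300 ✓; ∠NWM = 37.50° ✓; |WM| = 21.50 ✓; ∠WME = 45.10° ✓; |ME| = 21.80 ✓; ∠MED = 66.20° ✓; |ED| = 37.10 ✗.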